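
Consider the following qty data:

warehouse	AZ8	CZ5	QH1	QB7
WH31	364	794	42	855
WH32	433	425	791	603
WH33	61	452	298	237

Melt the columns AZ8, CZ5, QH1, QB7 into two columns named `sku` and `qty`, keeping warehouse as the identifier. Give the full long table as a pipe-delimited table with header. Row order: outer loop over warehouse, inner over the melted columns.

| warehouse | sku | qty |
| WH31 | AZ8 | 364 |
| WH31 | CZ5 | 794 |
| WH31 | QH1 | 42 |
| WH31 | QB7 | 855 |
| WH32 | AZ8 | 433 |
| WH32 | CZ5 | 425 |
| WH32 | QH1 | 791 |
| WH32 | QB7 | 603 |
| WH33 | AZ8 | 61 |
| WH33 | CZ5 | 452 |
| WH33 | QH1 | 298 |
| WH33 | QB7 | 237 |

Each (warehouse, column) pair becomes one row: 3 × 4 = 12 rows.
For example, (WH31, AZ8) → qty=364.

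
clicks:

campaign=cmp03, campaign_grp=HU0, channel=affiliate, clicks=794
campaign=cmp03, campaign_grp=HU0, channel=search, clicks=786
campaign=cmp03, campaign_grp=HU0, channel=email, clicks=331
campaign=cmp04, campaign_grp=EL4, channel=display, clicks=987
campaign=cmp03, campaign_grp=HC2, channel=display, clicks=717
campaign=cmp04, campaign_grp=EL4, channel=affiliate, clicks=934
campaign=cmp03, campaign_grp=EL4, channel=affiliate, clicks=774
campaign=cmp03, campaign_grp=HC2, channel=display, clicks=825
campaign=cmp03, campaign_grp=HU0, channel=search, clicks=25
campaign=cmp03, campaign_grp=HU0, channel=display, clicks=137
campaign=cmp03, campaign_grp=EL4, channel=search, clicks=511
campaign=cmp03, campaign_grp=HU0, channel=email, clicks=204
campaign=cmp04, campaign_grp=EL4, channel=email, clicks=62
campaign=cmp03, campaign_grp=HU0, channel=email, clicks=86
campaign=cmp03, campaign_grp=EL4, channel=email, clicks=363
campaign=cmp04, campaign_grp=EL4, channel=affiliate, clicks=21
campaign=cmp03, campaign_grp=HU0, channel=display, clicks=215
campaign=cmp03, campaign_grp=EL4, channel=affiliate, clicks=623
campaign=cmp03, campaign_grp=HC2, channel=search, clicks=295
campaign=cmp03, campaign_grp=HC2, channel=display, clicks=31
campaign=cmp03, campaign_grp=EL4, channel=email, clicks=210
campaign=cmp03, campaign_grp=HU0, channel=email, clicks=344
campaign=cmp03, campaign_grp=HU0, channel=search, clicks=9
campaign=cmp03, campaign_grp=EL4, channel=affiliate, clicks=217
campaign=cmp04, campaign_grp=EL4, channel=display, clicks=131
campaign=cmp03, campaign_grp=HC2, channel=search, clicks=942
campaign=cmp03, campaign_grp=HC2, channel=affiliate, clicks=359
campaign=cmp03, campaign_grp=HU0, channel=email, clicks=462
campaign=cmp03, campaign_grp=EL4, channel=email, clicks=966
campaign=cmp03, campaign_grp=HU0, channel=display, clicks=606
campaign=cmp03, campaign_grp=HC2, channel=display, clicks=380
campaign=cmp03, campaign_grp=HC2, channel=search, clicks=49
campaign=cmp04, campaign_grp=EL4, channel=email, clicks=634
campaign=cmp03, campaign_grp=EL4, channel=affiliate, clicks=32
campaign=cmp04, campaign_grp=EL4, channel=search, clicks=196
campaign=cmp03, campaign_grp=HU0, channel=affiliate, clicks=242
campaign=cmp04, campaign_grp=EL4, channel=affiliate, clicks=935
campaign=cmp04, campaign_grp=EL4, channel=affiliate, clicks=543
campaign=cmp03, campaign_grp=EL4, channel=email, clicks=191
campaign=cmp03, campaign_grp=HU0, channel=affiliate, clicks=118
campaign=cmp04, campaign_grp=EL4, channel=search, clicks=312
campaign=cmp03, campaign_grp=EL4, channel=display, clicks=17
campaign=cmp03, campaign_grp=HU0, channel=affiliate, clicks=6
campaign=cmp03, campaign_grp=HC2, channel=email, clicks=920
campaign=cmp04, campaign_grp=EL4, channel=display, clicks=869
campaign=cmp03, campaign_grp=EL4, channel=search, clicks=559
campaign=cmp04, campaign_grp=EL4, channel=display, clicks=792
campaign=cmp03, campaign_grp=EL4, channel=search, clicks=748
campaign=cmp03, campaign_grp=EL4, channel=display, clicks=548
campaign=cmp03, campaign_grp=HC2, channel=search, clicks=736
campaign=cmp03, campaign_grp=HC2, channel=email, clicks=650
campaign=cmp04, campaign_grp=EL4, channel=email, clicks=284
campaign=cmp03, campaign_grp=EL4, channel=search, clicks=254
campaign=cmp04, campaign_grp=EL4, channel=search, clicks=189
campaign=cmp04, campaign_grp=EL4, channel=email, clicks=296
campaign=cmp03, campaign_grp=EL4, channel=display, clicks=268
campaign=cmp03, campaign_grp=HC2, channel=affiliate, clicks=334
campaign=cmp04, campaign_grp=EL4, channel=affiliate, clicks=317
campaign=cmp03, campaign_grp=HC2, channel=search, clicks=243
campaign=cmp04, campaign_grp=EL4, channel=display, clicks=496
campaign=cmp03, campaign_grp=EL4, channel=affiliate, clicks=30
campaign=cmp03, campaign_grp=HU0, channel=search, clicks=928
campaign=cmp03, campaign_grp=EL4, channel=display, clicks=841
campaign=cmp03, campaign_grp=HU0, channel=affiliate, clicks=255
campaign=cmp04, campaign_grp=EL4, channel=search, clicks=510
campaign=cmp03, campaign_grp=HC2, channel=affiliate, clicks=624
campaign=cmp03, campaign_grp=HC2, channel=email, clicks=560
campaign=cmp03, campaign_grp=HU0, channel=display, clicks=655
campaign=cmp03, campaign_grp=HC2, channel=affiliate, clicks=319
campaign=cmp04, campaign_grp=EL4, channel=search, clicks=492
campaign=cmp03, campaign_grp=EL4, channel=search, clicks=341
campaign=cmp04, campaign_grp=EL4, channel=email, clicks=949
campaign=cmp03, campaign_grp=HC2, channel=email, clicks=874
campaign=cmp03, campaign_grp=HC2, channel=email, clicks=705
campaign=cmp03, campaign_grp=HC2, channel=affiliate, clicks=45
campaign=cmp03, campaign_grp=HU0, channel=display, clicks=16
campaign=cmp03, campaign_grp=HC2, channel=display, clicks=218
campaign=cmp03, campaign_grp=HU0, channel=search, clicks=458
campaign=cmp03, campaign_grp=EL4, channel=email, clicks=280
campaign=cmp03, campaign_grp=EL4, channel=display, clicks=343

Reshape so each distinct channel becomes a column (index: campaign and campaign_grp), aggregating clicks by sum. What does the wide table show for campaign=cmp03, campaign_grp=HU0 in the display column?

Rows with campaign=cmp03, campaign_grp=HU0 and channel=display: clicks values are 137, 215, 606, 655, 16.
137 + 215 + 606 + 655 + 16 = 1629.

1629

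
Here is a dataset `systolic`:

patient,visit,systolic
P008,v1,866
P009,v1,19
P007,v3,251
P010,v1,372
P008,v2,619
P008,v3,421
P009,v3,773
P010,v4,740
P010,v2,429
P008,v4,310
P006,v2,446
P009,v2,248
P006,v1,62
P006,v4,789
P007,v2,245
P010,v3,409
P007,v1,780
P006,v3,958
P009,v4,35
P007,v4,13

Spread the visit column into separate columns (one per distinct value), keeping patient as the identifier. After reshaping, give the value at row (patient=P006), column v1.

62

Wide layout: rows indexed by patient, columns are the 4 distinct visit values (v1, v3, v2, v4).
Cell (patient=P006, visit=v1) draws from the long row where patient=P006 and visit=v1, which has systolic=62.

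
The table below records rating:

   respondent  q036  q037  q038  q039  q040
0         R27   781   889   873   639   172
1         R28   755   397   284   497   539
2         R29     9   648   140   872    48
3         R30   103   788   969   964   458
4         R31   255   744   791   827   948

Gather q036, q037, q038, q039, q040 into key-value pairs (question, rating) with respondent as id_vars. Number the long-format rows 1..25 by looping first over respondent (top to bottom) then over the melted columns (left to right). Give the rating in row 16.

25 rows total (5 × 5). Row 16: index ⌊(16-1)/5⌋ = 3 into respondent → R30; (16-1) mod 5 = 0 into the melted columns → q036.
So row 16 is (R30, q036, 103); rating = 103.

103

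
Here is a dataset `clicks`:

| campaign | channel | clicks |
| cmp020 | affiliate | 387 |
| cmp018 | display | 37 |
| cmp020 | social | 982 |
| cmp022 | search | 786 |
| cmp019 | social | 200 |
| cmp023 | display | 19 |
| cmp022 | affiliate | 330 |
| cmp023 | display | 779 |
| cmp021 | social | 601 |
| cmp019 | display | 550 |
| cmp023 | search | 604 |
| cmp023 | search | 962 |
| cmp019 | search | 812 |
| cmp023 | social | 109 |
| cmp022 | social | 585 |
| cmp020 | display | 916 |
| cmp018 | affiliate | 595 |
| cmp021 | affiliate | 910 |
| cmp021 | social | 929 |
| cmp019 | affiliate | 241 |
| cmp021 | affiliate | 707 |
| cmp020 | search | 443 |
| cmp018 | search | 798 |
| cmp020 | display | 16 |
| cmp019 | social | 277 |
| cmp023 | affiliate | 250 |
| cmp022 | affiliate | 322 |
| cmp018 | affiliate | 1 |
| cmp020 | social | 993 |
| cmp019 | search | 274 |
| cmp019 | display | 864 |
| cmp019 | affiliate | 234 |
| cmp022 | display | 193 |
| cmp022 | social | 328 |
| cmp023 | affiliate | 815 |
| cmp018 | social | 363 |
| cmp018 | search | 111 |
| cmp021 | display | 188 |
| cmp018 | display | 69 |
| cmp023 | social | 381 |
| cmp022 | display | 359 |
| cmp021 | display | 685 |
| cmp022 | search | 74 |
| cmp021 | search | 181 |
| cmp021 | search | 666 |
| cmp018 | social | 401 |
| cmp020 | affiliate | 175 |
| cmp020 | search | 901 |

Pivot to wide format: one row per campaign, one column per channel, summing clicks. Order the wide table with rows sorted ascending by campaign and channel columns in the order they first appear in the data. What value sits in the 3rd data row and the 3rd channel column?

1975

With rows sorted ascending by campaign, row 3 is campaign=cmp020. channel columns in first-appearance order: affiliate, display, social, search; column 3 is social.
Long rows with campaign=cmp020, channel=social: 982 + 993 = 1975.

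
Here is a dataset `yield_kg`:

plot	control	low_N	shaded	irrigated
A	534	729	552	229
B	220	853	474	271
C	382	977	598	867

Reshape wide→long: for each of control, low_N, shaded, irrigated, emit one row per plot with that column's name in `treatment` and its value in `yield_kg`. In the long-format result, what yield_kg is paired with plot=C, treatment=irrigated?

867

Unpivoting turns each (plot, wide-column) pair into one long row.
The wide cell at row C, column irrigated holds 867, so the long row (C, irrigated) has yield_kg=867.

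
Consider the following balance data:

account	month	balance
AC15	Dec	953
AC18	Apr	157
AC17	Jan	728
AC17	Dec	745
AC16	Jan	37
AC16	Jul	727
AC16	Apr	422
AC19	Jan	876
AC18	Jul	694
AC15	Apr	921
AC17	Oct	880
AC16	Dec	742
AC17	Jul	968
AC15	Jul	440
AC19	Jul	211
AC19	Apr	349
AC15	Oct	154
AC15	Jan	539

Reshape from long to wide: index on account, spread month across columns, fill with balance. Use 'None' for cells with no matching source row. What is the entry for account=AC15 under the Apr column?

The long row with account=AC15, month=Apr has balance=921.

921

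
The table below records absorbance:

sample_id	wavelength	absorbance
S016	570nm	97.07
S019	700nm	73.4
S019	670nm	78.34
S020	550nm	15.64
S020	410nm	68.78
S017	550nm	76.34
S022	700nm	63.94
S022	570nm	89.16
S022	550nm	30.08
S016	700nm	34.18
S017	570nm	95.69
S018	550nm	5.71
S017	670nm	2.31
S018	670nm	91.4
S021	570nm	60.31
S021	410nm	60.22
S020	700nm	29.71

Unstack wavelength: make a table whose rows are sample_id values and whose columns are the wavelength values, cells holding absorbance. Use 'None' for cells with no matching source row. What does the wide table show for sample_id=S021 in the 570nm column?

60.31

The long row with sample_id=S021, wavelength=570nm has absorbance=60.31.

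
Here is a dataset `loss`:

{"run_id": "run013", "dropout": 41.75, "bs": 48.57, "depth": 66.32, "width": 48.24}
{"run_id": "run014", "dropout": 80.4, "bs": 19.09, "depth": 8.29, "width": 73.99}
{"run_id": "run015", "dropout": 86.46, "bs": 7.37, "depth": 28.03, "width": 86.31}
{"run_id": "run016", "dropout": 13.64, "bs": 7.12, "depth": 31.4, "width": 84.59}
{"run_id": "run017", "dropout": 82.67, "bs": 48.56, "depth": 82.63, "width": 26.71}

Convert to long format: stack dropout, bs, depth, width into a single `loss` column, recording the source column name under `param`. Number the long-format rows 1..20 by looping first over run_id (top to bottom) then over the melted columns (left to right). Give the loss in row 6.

19.09

20 rows total (5 × 4). Row 6: index ⌊(6-1)/4⌋ = 1 into run_id → run014; (6-1) mod 4 = 1 into the melted columns → bs.
So row 6 is (run014, bs, 19.09); loss = 19.09.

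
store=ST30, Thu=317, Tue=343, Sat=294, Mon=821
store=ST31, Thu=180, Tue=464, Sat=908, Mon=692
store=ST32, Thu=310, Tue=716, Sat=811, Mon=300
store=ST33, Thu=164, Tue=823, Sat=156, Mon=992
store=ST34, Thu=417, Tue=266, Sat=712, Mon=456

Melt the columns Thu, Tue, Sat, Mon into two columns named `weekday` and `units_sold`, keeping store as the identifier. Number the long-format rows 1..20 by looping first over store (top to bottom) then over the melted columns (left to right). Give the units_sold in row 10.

20 rows total (5 × 4). Row 10: index ⌊(10-1)/4⌋ = 2 into store → ST32; (10-1) mod 4 = 1 into the melted columns → Tue.
So row 10 is (ST32, Tue, 716); units_sold = 716.

716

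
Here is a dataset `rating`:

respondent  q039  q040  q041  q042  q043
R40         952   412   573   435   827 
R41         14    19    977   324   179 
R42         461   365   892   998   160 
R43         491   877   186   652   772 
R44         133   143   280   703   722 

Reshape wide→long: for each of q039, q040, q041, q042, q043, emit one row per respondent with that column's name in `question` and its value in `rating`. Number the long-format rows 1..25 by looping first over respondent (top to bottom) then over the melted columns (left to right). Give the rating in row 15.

25 rows total (5 × 5). Row 15: index ⌊(15-1)/5⌋ = 2 into respondent → R42; (15-1) mod 5 = 4 into the melted columns → q043.
So row 15 is (R42, q043, 160); rating = 160.

160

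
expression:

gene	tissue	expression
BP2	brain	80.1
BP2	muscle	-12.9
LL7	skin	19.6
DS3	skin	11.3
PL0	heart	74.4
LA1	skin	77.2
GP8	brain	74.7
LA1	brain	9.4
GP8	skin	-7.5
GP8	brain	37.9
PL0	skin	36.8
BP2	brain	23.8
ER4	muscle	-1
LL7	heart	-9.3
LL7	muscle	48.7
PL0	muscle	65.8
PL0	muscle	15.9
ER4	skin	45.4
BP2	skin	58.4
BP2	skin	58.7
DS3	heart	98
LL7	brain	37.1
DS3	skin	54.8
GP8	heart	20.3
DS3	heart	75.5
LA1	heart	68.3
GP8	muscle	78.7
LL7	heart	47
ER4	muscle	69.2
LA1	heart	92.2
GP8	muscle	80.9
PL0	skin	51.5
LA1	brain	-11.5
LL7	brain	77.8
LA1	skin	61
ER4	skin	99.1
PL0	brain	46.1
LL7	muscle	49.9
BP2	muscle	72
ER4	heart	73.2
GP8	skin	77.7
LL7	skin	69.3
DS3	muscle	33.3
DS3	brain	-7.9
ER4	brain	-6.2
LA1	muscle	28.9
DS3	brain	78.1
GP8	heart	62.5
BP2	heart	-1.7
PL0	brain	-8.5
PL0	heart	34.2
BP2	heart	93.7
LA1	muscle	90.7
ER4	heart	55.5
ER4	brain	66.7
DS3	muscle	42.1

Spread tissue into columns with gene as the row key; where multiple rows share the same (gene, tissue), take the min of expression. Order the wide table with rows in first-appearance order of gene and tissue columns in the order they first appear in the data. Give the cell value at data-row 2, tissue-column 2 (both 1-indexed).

48.7

With rows in first-appearance order of gene, row 2 is gene=LL7. tissue columns in first-appearance order: brain, muscle, skin, heart; column 2 is muscle.
Long rows with gene=LL7, tissue=muscle: min(48.7, 49.9) = 48.7.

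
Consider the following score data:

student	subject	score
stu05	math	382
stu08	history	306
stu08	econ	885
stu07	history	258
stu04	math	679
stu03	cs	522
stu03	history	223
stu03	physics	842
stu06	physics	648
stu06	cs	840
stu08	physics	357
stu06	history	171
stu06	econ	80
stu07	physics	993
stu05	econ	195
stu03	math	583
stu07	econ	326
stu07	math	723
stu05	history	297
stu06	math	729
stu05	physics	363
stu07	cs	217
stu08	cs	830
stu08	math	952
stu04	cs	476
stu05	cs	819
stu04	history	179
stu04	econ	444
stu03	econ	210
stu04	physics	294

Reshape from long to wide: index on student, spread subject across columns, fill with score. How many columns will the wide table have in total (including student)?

1 column for student plus 5 distinct subject values → 6 columns.

6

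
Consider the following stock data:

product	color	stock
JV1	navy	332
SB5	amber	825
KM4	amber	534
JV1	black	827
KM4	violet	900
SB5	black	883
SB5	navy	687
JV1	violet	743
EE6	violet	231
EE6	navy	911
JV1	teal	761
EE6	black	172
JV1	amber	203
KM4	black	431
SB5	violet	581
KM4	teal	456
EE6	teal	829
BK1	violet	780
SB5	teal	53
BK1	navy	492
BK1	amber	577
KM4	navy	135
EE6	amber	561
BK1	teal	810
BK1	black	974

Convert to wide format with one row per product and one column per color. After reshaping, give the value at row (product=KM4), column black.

431

Wide layout: rows indexed by product, columns are the 5 distinct color values (navy, amber, black, violet, teal).
Cell (product=KM4, color=black) draws from the long row where product=KM4 and color=black, which has stock=431.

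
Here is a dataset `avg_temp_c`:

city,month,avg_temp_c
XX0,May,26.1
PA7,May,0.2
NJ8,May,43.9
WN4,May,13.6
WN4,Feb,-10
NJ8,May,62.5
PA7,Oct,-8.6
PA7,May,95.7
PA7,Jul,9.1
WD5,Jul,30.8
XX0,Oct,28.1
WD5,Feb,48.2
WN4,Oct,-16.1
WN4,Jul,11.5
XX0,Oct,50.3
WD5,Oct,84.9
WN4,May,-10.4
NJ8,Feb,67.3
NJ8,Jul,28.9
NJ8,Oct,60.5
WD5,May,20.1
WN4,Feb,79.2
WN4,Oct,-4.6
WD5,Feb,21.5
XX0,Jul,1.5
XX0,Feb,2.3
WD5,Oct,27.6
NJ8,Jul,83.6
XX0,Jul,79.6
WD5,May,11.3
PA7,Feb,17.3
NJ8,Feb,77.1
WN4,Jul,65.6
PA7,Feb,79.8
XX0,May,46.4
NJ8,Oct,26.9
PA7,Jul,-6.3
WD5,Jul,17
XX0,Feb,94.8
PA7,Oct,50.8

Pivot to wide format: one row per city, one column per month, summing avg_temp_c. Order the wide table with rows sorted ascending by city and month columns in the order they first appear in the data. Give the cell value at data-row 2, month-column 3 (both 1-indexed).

42.2

With rows sorted ascending by city, row 2 is city=PA7. month columns in first-appearance order: May, Feb, Oct, Jul; column 3 is Oct.
Long rows with city=PA7, month=Oct: -8.6 + 50.8 = 42.2.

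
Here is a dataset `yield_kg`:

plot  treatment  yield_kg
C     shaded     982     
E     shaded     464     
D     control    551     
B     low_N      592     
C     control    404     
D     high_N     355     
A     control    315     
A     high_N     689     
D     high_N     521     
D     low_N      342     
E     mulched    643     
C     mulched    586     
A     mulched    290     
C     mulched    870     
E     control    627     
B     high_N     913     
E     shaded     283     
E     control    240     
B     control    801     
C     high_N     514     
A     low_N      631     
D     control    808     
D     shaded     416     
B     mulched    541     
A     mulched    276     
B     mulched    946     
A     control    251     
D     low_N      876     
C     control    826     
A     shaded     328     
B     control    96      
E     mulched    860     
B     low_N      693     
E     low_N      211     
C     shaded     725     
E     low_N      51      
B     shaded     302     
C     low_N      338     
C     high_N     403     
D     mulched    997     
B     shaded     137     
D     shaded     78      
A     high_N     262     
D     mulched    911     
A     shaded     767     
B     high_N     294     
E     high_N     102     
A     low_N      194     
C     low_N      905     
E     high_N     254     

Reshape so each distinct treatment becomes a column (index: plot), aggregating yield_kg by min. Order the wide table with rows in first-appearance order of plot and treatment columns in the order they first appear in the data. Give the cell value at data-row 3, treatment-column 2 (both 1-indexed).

551

With rows in first-appearance order of plot, row 3 is plot=D. treatment columns in first-appearance order: shaded, control, low_N, high_N, mulched; column 2 is control.
Long rows with plot=D, treatment=control: min(551, 808) = 551.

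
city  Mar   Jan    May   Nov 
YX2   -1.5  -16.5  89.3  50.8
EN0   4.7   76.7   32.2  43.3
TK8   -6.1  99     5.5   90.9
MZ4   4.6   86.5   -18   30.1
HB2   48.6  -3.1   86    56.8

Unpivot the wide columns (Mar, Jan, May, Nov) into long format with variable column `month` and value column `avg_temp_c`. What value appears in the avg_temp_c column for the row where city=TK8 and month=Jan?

99

Unpivoting turns each (city, wide-column) pair into one long row.
The wide cell at row TK8, column Jan holds 99, so the long row (TK8, Jan) has avg_temp_c=99.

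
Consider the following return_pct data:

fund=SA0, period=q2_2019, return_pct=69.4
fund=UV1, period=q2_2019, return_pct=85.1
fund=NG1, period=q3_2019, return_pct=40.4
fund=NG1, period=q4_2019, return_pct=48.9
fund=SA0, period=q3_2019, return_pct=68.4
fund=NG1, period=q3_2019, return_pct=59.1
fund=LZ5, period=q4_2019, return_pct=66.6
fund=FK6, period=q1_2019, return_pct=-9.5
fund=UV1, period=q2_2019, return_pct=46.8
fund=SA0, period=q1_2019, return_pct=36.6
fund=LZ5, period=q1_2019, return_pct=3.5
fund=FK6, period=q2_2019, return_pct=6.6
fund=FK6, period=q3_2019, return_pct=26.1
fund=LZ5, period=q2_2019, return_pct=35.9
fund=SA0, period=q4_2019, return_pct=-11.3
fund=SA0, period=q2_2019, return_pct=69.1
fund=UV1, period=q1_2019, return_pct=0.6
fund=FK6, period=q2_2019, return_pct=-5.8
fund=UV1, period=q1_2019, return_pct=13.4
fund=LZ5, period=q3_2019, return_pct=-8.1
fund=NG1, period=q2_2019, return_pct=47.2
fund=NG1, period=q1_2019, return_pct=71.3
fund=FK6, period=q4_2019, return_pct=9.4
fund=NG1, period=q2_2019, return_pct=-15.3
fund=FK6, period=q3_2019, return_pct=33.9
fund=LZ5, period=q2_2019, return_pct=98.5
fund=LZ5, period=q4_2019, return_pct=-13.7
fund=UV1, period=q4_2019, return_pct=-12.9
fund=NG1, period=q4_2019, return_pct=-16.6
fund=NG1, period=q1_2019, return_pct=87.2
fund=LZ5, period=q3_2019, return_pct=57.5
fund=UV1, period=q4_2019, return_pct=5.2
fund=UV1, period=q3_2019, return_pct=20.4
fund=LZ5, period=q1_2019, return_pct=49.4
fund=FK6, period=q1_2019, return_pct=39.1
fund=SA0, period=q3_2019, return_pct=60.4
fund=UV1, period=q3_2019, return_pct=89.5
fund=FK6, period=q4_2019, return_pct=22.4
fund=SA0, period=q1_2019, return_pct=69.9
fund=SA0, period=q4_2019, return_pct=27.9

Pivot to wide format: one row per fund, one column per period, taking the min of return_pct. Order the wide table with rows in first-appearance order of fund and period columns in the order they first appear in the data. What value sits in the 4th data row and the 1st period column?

With rows in first-appearance order of fund, row 4 is fund=LZ5. period columns in first-appearance order: q2_2019, q3_2019, q4_2019, q1_2019; column 1 is q2_2019.
Long rows with fund=LZ5, period=q2_2019: min(35.9, 98.5) = 35.9.

35.9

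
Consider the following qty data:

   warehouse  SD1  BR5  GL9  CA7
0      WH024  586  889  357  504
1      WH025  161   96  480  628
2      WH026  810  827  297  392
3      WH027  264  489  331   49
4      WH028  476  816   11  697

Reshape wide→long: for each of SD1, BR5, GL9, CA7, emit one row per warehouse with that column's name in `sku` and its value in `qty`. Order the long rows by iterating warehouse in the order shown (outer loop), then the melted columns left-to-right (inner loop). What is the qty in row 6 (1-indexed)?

20 rows total (5 × 4). Row 6: index ⌊(6-1)/4⌋ = 1 into warehouse → WH025; (6-1) mod 4 = 1 into the melted columns → BR5.
So row 6 is (WH025, BR5, 96); qty = 96.

96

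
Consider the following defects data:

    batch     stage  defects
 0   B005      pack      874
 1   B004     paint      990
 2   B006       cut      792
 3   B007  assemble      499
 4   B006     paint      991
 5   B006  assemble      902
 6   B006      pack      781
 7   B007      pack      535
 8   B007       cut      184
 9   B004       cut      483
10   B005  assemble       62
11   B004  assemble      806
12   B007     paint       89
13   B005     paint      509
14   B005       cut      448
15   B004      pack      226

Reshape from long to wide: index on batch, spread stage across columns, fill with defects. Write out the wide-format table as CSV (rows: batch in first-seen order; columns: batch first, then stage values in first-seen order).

batch,pack,paint,cut,assemble
B005,874,509,448,62
B004,226,990,483,806
B006,781,991,792,902
B007,535,89,184,499

Columns: batch plus the 4 distinct stage values (pack, paint, cut, assemble).
For example, row B005 column pack takes defects=874 from the long row (B005, pack).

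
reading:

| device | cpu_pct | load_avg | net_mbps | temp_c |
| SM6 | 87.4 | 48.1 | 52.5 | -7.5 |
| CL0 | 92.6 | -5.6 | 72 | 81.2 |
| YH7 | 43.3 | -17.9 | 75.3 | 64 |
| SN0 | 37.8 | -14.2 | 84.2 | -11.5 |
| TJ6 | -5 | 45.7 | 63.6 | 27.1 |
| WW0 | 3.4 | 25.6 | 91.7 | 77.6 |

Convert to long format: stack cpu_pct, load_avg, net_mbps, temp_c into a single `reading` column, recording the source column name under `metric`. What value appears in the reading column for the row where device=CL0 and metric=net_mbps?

72

Unpivoting turns each (device, wide-column) pair into one long row.
The wide cell at row CL0, column net_mbps holds 72, so the long row (CL0, net_mbps) has reading=72.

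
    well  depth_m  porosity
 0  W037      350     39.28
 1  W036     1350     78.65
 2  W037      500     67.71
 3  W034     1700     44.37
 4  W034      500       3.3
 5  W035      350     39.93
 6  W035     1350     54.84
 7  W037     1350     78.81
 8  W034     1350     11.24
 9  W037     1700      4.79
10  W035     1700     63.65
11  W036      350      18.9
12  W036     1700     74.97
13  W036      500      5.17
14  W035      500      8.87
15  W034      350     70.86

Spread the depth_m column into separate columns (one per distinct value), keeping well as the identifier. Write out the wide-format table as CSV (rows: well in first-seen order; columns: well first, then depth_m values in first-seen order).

Columns: well plus the 4 distinct depth_m values (350, 1350, 500, 1700).
For example, row W037 column 350 takes porosity=39.28 from the long row (W037, 350).

well,350,1350,500,1700
W037,39.28,78.81,67.71,4.79
W036,18.9,78.65,5.17,74.97
W034,70.86,11.24,3.3,44.37
W035,39.93,54.84,8.87,63.65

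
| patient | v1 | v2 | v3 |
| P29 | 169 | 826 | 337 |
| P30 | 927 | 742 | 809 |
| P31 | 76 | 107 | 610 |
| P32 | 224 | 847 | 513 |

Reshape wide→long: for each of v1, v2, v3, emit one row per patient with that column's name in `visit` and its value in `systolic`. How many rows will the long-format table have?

4 patient values × 3 melted columns = 12 rows.

12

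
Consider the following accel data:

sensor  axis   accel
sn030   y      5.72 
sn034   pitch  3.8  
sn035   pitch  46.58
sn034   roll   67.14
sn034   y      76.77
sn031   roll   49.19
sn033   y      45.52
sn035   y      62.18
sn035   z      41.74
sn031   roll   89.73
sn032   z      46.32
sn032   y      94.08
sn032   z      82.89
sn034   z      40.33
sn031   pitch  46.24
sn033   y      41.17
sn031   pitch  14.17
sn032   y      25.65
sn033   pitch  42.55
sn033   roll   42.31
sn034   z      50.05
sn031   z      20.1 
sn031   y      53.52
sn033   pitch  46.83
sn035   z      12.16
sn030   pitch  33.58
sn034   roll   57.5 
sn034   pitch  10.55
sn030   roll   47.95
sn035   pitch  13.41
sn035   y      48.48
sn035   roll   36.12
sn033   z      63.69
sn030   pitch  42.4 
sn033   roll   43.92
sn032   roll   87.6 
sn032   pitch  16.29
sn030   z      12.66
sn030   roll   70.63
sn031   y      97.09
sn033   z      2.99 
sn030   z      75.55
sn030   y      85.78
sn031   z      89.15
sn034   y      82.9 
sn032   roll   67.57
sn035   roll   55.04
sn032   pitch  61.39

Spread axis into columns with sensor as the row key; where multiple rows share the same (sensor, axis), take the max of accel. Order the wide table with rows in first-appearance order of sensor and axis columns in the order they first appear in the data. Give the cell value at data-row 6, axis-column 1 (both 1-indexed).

With rows in first-appearance order of sensor, row 6 is sensor=sn032. axis columns in first-appearance order: y, pitch, roll, z; column 1 is y.
Long rows with sensor=sn032, axis=y: max(94.08, 25.65) = 94.08.

94.08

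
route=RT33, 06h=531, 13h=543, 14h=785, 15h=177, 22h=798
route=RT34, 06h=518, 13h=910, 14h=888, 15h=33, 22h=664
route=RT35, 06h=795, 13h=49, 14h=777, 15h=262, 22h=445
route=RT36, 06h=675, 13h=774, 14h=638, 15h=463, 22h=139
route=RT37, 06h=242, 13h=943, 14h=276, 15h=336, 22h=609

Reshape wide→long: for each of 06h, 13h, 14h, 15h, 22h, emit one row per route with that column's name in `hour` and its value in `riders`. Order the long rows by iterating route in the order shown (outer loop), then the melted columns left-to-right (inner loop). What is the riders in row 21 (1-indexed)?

242

25 rows total (5 × 5). Row 21: index ⌊(21-1)/5⌋ = 4 into route → RT37; (21-1) mod 5 = 0 into the melted columns → 06h.
So row 21 is (RT37, 06h, 242); riders = 242.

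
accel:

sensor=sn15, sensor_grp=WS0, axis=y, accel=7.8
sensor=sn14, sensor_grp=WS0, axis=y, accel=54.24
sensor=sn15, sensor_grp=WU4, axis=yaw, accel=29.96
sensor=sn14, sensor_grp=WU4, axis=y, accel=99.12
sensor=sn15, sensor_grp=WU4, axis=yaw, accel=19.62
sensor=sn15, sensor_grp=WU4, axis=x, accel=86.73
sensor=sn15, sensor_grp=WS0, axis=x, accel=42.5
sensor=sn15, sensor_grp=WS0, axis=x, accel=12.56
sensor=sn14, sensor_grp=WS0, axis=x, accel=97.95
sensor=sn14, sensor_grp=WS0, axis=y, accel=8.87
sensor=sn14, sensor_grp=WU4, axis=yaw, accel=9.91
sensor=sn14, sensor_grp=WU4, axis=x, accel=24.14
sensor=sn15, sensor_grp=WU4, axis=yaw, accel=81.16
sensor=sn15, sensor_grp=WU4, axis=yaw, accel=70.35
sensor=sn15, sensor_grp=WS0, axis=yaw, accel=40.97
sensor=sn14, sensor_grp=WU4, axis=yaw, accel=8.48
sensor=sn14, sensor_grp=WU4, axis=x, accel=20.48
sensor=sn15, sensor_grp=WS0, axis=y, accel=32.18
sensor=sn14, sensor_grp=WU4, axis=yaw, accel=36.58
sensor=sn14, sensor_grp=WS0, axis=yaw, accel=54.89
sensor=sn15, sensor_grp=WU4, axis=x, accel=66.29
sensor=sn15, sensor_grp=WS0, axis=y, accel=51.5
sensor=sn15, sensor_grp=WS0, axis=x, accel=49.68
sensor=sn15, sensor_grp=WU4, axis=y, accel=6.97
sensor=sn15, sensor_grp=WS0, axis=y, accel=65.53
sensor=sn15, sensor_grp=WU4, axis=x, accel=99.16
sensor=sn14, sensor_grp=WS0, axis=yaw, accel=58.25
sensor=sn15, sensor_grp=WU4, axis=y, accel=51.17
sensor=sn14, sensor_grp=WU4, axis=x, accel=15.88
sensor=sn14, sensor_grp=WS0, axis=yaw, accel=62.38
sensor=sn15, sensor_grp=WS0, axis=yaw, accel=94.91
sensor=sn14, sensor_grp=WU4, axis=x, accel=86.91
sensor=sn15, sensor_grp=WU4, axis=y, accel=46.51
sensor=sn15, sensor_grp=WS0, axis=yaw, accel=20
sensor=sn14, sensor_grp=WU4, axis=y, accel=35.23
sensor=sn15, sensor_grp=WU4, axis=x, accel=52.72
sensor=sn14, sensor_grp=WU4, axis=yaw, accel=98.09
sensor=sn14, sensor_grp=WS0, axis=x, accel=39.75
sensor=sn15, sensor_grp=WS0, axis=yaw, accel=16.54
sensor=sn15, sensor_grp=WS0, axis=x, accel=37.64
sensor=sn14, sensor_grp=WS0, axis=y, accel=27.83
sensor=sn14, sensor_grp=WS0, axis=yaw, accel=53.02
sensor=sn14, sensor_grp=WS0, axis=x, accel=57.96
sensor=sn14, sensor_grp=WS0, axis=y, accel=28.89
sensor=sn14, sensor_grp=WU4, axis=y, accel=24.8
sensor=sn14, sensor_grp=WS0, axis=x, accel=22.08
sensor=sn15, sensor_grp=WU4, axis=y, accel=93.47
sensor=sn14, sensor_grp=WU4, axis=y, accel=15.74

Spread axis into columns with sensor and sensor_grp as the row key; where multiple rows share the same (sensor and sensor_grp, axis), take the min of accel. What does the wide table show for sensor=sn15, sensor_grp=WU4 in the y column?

Rows with sensor=sn15, sensor_grp=WU4 and axis=y: accel values are 6.97, 51.17, 46.51, 93.47.
min(6.97, 51.17, 46.51, 93.47) = 6.97.

6.97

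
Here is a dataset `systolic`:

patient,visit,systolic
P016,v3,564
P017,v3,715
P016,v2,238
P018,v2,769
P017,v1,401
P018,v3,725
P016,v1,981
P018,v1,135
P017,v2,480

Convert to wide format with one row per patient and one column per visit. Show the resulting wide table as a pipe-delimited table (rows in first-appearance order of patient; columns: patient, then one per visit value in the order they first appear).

| patient | v3 | v2 | v1 |
| P016 | 564 | 238 | 981 |
| P017 | 715 | 480 | 401 |
| P018 | 725 | 769 | 135 |

Columns: patient plus the 3 distinct visit values (v3, v2, v1).
For example, row P016 column v3 takes systolic=564 from the long row (P016, v3).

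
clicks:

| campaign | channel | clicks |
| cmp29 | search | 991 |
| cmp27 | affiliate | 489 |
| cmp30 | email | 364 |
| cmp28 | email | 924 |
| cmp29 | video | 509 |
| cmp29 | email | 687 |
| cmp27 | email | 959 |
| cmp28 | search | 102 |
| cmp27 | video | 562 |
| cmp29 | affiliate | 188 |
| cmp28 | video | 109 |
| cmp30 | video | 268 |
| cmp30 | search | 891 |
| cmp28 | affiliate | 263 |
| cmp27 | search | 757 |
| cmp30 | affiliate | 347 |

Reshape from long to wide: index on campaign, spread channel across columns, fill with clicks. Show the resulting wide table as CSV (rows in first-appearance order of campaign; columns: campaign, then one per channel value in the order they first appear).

campaign,search,affiliate,email,video
cmp29,991,188,687,509
cmp27,757,489,959,562
cmp30,891,347,364,268
cmp28,102,263,924,109

Columns: campaign plus the 4 distinct channel values (search, affiliate, email, video).
For example, row cmp29 column search takes clicks=991 from the long row (cmp29, search).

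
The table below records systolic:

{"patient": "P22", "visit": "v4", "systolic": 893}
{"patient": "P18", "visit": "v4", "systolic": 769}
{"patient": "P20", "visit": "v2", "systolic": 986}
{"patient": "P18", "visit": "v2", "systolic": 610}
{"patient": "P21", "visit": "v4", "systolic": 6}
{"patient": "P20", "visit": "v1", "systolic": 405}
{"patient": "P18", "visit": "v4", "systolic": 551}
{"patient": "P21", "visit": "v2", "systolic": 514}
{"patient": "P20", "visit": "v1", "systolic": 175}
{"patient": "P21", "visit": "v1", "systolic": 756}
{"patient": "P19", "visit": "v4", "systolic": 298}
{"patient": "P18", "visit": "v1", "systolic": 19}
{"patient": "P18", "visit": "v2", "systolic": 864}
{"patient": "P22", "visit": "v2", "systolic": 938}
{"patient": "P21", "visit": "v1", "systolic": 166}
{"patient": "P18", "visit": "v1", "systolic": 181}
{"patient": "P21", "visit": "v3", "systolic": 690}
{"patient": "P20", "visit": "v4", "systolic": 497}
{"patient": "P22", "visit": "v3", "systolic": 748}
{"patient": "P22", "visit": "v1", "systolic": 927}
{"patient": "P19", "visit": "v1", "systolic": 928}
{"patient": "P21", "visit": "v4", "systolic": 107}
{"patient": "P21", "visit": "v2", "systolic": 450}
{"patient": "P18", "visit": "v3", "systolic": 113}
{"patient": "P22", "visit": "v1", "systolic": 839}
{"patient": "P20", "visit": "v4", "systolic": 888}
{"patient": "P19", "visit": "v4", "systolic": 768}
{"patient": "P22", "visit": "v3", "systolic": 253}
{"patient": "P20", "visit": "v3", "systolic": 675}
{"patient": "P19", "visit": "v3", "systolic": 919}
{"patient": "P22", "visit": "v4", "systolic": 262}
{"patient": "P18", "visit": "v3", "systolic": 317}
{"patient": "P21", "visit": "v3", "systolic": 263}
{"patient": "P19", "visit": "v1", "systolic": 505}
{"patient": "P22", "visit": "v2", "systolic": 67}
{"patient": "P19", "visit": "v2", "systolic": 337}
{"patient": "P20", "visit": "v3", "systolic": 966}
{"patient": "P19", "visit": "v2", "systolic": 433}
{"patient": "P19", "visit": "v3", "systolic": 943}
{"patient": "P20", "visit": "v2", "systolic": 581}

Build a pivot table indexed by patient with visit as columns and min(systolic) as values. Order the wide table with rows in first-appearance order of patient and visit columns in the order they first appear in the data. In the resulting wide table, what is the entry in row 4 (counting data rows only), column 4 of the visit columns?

With rows in first-appearance order of patient, row 4 is patient=P21. visit columns in first-appearance order: v4, v2, v1, v3; column 4 is v3.
Long rows with patient=P21, visit=v3: min(690, 263) = 263.

263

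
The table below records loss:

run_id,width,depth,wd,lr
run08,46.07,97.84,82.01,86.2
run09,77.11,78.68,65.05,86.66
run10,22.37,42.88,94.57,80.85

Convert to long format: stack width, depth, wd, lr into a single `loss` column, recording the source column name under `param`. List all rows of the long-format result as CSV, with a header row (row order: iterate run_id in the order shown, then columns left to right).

run_id,param,loss
run08,width,46.07
run08,depth,97.84
run08,wd,82.01
run08,lr,86.2
run09,width,77.11
run09,depth,78.68
run09,wd,65.05
run09,lr,86.66
run10,width,22.37
run10,depth,42.88
run10,wd,94.57
run10,lr,80.85

Each (run_id, column) pair becomes one row: 3 × 4 = 12 rows.
For example, (run08, width) → loss=46.07.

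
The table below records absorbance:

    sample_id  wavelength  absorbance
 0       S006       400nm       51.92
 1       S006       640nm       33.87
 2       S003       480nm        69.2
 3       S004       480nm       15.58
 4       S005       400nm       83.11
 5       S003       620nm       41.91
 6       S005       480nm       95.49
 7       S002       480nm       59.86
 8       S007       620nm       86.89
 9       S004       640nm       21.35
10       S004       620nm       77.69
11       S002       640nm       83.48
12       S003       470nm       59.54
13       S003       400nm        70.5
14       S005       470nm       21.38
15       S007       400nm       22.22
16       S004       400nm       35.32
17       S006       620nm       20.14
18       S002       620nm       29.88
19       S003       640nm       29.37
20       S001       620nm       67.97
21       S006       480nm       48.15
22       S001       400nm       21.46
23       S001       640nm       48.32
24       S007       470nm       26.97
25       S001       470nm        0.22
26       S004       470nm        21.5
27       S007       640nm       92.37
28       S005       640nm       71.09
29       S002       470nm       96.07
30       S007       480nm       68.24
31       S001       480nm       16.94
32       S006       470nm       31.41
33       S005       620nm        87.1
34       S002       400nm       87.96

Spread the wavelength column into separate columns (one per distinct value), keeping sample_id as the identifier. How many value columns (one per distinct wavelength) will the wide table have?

5 distinct wavelength values: 400nm, 470nm, 480nm, 620nm, 640nm.

5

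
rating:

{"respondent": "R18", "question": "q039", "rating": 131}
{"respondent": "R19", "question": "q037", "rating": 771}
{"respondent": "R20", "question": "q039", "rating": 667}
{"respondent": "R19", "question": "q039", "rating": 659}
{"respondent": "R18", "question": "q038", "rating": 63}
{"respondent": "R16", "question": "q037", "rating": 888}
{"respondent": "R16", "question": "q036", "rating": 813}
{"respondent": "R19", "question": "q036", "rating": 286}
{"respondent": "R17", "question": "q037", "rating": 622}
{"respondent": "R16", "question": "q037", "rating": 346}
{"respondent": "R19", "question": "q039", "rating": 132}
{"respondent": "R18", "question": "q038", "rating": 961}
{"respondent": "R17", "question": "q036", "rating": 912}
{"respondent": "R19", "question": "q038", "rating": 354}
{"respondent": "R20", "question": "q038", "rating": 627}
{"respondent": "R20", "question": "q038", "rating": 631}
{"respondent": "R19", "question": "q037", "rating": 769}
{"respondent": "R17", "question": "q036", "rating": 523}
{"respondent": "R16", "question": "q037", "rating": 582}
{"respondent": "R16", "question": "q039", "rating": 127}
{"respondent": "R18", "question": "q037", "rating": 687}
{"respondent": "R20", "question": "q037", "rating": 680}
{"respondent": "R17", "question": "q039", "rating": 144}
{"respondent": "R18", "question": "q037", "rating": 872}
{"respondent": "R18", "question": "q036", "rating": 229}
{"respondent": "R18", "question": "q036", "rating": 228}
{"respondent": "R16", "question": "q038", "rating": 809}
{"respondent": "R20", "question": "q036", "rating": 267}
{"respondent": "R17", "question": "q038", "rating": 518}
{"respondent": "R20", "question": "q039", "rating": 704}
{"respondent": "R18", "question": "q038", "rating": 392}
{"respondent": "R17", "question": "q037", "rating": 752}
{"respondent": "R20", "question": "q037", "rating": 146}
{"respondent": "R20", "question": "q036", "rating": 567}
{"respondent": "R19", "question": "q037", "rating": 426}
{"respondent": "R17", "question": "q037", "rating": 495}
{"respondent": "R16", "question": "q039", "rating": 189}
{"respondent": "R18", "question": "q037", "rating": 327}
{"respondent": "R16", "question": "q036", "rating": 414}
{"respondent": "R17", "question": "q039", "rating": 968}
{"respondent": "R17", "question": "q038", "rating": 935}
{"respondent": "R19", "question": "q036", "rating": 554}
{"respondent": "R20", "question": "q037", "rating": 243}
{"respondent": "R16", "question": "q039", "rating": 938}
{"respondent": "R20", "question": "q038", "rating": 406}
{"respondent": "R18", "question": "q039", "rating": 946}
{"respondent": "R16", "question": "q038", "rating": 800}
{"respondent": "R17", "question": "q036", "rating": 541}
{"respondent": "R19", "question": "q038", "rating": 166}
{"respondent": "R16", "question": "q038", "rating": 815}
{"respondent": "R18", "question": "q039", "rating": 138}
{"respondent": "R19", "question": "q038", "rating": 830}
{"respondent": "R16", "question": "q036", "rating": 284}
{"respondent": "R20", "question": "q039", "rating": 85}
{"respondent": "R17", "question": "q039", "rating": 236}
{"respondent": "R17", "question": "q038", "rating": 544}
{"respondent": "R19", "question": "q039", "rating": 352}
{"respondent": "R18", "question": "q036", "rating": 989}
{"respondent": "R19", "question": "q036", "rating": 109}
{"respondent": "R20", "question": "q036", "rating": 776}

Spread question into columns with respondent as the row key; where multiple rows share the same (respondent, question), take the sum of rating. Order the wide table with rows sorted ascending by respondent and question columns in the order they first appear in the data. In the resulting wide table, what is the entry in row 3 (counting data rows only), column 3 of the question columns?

With rows sorted ascending by respondent, row 3 is respondent=R18. question columns in first-appearance order: q039, q037, q038, q036; column 3 is q038.
Long rows with respondent=R18, question=q038: 63 + 961 + 392 = 1416.

1416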